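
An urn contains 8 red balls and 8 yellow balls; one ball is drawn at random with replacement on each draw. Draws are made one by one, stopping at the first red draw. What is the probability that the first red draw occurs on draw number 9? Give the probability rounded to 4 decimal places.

0.0020

Geometric (trials to first success), p = 0.50.
P(Y = 9) = (1−p)^8 · p = 0.0039062 · 0.50 = 0.001953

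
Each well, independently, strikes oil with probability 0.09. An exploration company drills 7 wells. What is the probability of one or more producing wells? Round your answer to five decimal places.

0.48324

P(at least one) = 1 − P(none) = 1 − (1 − 0.09)^7
= 1 − 0.5167610 = 0.4832390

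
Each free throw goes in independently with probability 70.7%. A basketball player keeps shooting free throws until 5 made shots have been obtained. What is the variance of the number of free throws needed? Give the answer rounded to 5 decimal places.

2.93089

Y = total free throws until the fifth success; negative binomial with r=5, p=0.707.
Var(Y) = r(1−p)/p² = 5·0.293 / 0.707² = 2.9308851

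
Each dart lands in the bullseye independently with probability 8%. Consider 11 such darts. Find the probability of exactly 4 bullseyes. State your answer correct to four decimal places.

0.0075

X ~ Binomial(n=11, p=0.08).
P(X=4) = C(11,4) · p^4 · (1−p)^7
= 330 · 4.096e-05 · 0.55785 = 0.007540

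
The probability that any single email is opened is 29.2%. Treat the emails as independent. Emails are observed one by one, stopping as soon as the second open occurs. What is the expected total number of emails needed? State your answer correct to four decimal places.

Y = total emails until the second success; negative binomial with r=2, p=0.292.
E[Y] = r / p = 2 / 0.292 = 6.849315

6.8493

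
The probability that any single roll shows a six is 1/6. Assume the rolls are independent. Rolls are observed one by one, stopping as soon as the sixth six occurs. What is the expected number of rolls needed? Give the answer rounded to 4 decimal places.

36.0000

Y = total rolls until the sixth success; negative binomial with r=6, p=0.166667.
E[Y] = r / p = 6 / 0.166667 = 36.000000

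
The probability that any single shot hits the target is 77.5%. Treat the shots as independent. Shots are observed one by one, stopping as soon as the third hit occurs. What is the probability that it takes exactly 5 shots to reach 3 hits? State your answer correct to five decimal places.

Y = trial on which the third success occurs; negative binomial, r=3, p=0.775.
P(Y=5) = C(4,2) · p^3 · (1−p)^2
= 6 · 0.46548 · 0.050625 = 0.1413909

0.14139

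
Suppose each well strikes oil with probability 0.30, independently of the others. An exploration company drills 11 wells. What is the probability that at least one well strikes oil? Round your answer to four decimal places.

P(at least one) = 1 − P(none) = 1 − (1 − 0.30)^11
= 1 − 0.019773 = 0.980227

0.9802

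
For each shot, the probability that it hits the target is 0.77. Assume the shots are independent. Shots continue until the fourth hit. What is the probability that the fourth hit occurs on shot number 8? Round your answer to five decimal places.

Y = trial on which the fourth success occurs; negative binomial, r=4, p=0.77.
P(Y=8) = C(7,3) · p^4 · (1−p)^4
= 35 · 0.35153 · 0.0027984 = 0.0344304

0.03443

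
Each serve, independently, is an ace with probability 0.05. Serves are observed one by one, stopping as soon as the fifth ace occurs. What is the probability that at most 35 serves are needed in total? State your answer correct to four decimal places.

Finishing within 35 serves ⇔ at least 5 successes in the first 35. With X ~ Binomial(35, 0.05), P(Y ≤ 35) = 1 − P(X ≤ 4).
  k=0: C(35,0)·0.05^0·0.95^35 = 0.166083
  k=1: C(35,1)·0.05^1·0.95^34 = 0.305943
  k=2: C(35,2)·0.05^2·0.95^33 = 0.273739
  k=3: C(35,3)·0.05^3·0.95^32 = 0.158480
  k=4: C(35,4)·0.05^4·0.95^31 = 0.066729
1 − 0.970974 = 0.029026

0.0290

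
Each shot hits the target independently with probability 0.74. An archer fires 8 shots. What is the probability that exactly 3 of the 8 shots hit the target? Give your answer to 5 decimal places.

X ~ Binomial(n=8, p=0.74).
P(X=3) = C(8,3) · p^3 · (1−p)^5
= 56 · 0.40522 · 0.0011881 = 0.0269619

0.02696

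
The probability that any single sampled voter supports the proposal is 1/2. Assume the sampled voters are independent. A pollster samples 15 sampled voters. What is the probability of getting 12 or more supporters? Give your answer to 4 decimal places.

X ~ Binomial(15, 0.50); P(X ≥ 12) = Σ C(15,k) p^k (1−p)^(15−k) over k:
  k=12: C(15,12)·0.50^12·0.50^3 = 0.013885
  k=13: C(15,13)·0.50^13·0.50^2 = 0.003204
  k=14: C(15,14)·0.50^14·0.50^1 = 0.000458
  k=15: C(15,15)·0.50^15·0.50^0 = 0.000031
Total = 0.017578

0.0176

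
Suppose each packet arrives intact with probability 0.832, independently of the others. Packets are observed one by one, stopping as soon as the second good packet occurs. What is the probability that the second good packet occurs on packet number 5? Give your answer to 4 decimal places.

0.0131

Y = trial on which the second success occurs; negative binomial, r=2, p=0.832.
P(Y=5) = C(4,1) · p^2 · (1−p)^3
= 4 · 0.69222 · 0.0047416 = 0.013129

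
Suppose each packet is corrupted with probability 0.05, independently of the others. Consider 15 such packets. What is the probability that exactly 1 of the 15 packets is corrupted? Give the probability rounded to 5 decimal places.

X ~ Binomial(n=15, p=0.05).
P(X=1) = C(15,1) · p^1 · (1−p)^14
= 15 · 0.05 · 0.48767 = 0.3657562

0.36576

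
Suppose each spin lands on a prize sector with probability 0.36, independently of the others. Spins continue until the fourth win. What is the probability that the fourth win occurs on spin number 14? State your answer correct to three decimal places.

0.055

Y = trial on which the fourth success occurs; negative binomial, r=4, p=0.36.
P(Y=14) = C(13,3) · p^4 · (1−p)^10
= 286 · 0.016796 · 0.011529 = 0.05538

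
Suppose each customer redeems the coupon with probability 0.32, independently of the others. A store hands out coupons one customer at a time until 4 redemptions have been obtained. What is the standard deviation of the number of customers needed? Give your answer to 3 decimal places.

5.154

Y = total customers until the fourth success; negative binomial with r=4, p=0.32.
SD(Y) = √[r(1−p)/p²] = √(26.56250) = 5.15388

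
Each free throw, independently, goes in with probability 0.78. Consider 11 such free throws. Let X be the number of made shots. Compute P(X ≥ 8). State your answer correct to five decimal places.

0.79195

X ~ Binomial(11, 0.78); P(X ≥ 8) = Σ C(11,k) p^k (1−p)^(11−k) over k:
  k=8: C(11,8)·0.78^8·0.22^3 = 0.2407181
  k=9: C(11,9)·0.78^9·0.22^2 = 0.2844851
  k=10: C(11,10)·0.78^10·0.22^1 = 0.2017258
  k=11: C(11,11)·0.78^11·0.22^0 = 0.0650191
Total = 0.7919480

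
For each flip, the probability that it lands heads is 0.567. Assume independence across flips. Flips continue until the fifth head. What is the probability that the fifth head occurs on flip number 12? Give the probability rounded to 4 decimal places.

0.0552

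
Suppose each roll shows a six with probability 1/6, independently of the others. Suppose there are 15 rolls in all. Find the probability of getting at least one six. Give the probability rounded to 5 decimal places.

0.93509

P(at least one) = 1 − P(none) = 1 − (1 − 0.166667)^15
= 1 − 0.0649055 = 0.9350945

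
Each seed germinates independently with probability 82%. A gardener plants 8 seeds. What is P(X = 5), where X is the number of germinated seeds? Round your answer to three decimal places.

X ~ Binomial(n=8, p=0.82).
P(X=5) = C(8,5) · p^5 · (1−p)^3
= 56 · 0.37074 · 0.005832 = 0.12108

0.121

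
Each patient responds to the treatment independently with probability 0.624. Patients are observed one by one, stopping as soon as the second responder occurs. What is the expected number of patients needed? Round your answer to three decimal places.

3.205

Y = total patients until the second success; negative binomial with r=2, p=0.624.
E[Y] = r / p = 2 / 0.624 = 3.20513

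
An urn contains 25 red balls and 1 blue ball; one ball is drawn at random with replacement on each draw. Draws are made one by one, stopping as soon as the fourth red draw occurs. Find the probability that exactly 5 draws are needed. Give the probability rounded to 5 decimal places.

0.13151

Y = trial on which the fourth success occurs; negative binomial, r=4, p=0.961538.
P(Y=5) = C(4,3) · p^4 · (1−p)^1
= 4 · 0.8548 · 0.038462 = 0.1315083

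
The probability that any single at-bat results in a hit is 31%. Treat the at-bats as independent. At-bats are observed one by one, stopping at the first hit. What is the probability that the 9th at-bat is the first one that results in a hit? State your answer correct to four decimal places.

0.0159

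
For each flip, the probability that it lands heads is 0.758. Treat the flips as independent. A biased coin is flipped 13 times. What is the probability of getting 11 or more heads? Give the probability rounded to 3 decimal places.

X ~ Binomial(13, 0.758); P(X ≥ 11) = Σ C(13,k) p^k (1−p)^(13−k) over k:
  k=11: C(13,11)·0.758^11·0.242^2 = 0.21681
  k=12: C(13,12)·0.758^12·0.242^1 = 0.11319
  k=13: C(13,13)·0.758^13·0.242^0 = 0.02727
Total = 0.35727

0.357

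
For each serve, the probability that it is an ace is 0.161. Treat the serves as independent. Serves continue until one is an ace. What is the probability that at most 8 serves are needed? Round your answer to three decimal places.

Y = number of serves to the first success; geometric, p = 0.161.
P(Y ≤ 8) = 1 − (1−p)^8 = 1 − 0.24552 = 0.75448

0.754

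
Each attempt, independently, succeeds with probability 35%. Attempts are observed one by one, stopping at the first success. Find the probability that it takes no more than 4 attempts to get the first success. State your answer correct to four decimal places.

0.8215

Y = number of attempts to the first success; geometric, p = 0.35.
P(Y ≤ 4) = 1 − (1−p)^4 = 1 − 0.178506 = 0.821494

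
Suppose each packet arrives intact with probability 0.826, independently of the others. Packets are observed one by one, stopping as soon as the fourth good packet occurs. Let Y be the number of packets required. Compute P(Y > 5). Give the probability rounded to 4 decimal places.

Needing more than 5 packets ⇔ fewer than 4 successes in the first 5. With X ~ Binomial(5, 0.826), P(Y > 5) = P(X ≤ 3).
  k=0: C(5,0)·0.826^0·0.174^5 = 0.000159
  k=1: C(5,1)·0.826^1·0.174^4 = 0.003786
  k=2: C(5,2)·0.826^2·0.174^3 = 0.035942
  k=3: C(5,3)·0.826^3·0.174^2 = 0.170623
P(X ≤ 3) = 0.210511

0.2105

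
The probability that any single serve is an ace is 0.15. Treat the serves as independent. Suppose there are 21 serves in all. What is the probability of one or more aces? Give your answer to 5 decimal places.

0.96705

P(at least one) = 1 − P(none) = 1 − (1 − 0.15)^21
= 1 − 0.0329456 = 0.9670544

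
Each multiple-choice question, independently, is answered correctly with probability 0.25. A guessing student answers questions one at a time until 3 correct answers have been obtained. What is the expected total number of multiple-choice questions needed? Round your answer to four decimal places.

Y = total multiple-choice questions until the third success; negative binomial with r=3, p=0.25.
E[Y] = r / p = 3 / 0.25 = 12.000000

12.0000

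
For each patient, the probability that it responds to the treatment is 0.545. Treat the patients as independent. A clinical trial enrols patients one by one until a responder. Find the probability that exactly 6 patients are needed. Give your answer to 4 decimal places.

Geometric (trials to first success), p = 0.545.
P(Y = 6) = (1−p)^5 · p = 0.019501 · 0.545 = 0.010628

0.0106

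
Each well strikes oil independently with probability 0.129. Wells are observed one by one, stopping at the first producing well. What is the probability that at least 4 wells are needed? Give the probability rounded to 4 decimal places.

0.6608

Y = number of wells to the first success; geometric, p = 0.129.
P(Y > 3) = P(first 3 all fail) = (1−p)^3 = 0.660776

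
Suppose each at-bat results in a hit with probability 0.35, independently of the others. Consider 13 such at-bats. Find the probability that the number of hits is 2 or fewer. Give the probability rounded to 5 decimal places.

0.11319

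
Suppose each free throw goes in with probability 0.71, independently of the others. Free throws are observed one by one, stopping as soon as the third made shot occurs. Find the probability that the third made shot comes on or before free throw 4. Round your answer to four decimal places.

0.6693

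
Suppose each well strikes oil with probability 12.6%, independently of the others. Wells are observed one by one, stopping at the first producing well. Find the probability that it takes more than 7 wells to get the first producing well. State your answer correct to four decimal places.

0.3896

Y = number of wells to the first success; geometric, p = 0.126.
P(Y > 7) = P(first 7 all fail) = (1−p)^7 = 0.389565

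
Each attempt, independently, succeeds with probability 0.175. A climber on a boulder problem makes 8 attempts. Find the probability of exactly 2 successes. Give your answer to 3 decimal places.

0.270

X ~ Binomial(n=8, p=0.175).
P(X=2) = C(8,2) · p^2 · (1−p)^6
= 28 · 0.030625 · 0.3153 = 0.27037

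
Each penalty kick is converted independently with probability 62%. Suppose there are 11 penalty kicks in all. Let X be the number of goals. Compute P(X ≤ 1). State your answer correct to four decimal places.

X ~ Binomial(11, 0.62); P(X ≤ 1) = Σ C(11,k) p^k (1−p)^(11−k) over k:
  k=0: C(11,0)·0.62^0·0.38^11 = 0.000024
  k=1: C(11,1)·0.62^1·0.38^10 = 0.000428
Total = 0.000452

0.0005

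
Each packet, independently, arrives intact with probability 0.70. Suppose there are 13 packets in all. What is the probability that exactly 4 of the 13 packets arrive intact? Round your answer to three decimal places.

X ~ Binomial(n=13, p=0.70).
P(X=4) = C(13,4) · p^4 · (1−p)^9
= 715 · 0.2401 · 1.9683e-05 = 0.00338

0.003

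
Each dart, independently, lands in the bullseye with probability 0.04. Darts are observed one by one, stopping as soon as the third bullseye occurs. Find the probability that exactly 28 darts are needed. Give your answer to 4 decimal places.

0.0081

Y = trial on which the third success occurs; negative binomial, r=3, p=0.04.
P(Y=28) = C(27,2) · p^3 · (1−p)^25
= 351 · 6.4e-05 · 0.3604 = 0.008096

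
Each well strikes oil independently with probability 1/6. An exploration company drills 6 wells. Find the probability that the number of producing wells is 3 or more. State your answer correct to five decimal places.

X ~ Binomial(6, 0.166667); P(X ≥ 3) = Σ C(6,k) p^k (1−p)^(6−k) over k:
  k=3: C(6,3)·0.166667^3·0.833333^3 = 0.0535837
  k=4: C(6,4)·0.166667^4·0.833333^2 = 0.0080376
  k=5: C(6,5)·0.166667^5·0.833333^1 = 0.0006430
  k=6: C(6,6)·0.166667^6·0.833333^0 = 0.0000214
Total = 0.0622857

0.06229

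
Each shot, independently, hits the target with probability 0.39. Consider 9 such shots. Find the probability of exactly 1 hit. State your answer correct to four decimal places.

0.0673

X ~ Binomial(n=9, p=0.39).
P(X=1) = C(9,1) · p^1 · (1−p)^8
= 9 · 0.39 · 0.019171 = 0.067289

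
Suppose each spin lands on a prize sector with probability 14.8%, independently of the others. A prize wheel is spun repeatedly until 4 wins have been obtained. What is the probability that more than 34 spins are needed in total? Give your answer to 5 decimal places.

Needing more than 34 spins ⇔ fewer than 4 successes in the first 34. With X ~ Binomial(34, 0.148), P(Y > 34) = P(X ≤ 3).
  k=0: C(34,0)·0.148^0·0.852^34 = 0.0043147
  k=1: C(34,1)·0.148^1·0.852^33 = 0.0254828
  k=2: C(34,2)·0.148^2·0.852^32 = 0.0730387
  k=3: C(34,3)·0.148^3·0.852^31 = 0.1353331
P(X ≤ 3) = 0.2381694

0.23817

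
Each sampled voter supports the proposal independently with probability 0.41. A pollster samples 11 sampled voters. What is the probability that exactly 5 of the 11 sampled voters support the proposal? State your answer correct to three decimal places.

X ~ Binomial(n=11, p=0.41).
P(X=5) = C(11,5) · p^5 · (1−p)^6
= 462 · 0.011586 · 0.042181 = 0.22577

0.226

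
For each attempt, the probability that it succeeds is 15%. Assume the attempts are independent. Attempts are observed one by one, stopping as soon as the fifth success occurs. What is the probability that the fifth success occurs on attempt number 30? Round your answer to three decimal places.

Y = trial on which the fifth success occurs; negative binomial, r=5, p=0.15.
P(Y=30) = C(29,4) · p^5 · (1−p)^25
= 23751 · 7.5937e-05 · 0.017198 = 0.03102

0.031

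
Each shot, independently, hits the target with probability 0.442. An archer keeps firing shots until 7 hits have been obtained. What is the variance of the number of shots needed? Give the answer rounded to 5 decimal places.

19.99345

Y = total shots until the seventh success; negative binomial with r=7, p=0.442.
Var(Y) = r(1−p)/p² = 7·0.558 / 0.442² = 19.9934481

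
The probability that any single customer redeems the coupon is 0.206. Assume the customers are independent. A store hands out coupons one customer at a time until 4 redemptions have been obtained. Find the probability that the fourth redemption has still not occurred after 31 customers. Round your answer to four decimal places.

0.0932

Needing more than 31 customers ⇔ fewer than 4 successes in the first 31. With X ~ Binomial(31, 0.206), P(Y > 31) = P(X ≤ 3).
  k=0: C(31,0)·0.206^0·0.794^31 = 0.000784
  k=1: C(31,1)·0.206^1·0.794^30 = 0.006307
  k=2: C(31,2)·0.206^2·0.794^29 = 0.024546
  k=3: C(31,3)·0.206^3·0.794^28 = 0.061561
P(X ≤ 3) = 0.093199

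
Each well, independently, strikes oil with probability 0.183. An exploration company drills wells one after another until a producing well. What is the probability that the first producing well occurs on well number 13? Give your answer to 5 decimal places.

Geometric (trials to first success), p = 0.183.
P(Y = 13) = (1−p)^12 · p = 0.088443 · 0.183 = 0.0161851

0.01619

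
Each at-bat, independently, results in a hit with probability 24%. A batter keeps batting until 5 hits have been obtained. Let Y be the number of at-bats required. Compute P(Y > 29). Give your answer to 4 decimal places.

0.1405

Needing more than 29 at-bats ⇔ fewer than 5 successes in the first 29. With X ~ Binomial(29, 0.24), P(Y > 29) = P(X ≤ 4).
  k=0: C(29,0)·0.24^0·0.76^29 = 0.000350
  k=1: C(29,1)·0.24^1·0.76^28 = 0.003202
  k=2: C(29,2)·0.24^2·0.76^27 = 0.014155
  k=3: C(29,3)·0.24^3·0.76^26 = 0.040231
  k=4: C(29,4)·0.24^4·0.76^25 = 0.082578
P(X ≤ 4) = 0.140516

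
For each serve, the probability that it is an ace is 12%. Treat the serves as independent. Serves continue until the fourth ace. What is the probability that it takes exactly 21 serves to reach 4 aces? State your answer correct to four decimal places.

Y = trial on which the fourth success occurs; negative binomial, r=4, p=0.12.
P(Y=21) = C(20,3) · p^4 · (1−p)^17
= 1140 · 0.00020736 · 0.11382 = 0.026905

0.0269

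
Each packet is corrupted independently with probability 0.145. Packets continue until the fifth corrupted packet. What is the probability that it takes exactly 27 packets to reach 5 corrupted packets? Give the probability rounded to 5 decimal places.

0.03053

Y = trial on which the fifth success occurs; negative binomial, r=5, p=0.145.
P(Y=27) = C(26,4) · p^5 · (1−p)^22
= 14950 · 6.4097e-05 · 0.031861 = 0.0305306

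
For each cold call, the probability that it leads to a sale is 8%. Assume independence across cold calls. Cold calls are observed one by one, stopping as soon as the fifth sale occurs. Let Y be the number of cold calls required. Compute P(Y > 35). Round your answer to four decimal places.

Needing more than 35 cold calls ⇔ fewer than 5 successes in the first 35. With X ~ Binomial(35, 0.08), P(Y > 35) = P(X ≤ 4).
  k=0: C(35,0)·0.08^0·0.92^35 = 0.054022
  k=1: C(35,1)·0.08^1·0.92^34 = 0.164416
  k=2: C(35,2)·0.08^2·0.92^33 = 0.243050
  k=3: C(35,3)·0.08^3·0.92^32 = 0.232482
  k=4: C(35,4)·0.08^4·0.92^31 = 0.161727
P(X ≤ 4) = 0.855698

0.8557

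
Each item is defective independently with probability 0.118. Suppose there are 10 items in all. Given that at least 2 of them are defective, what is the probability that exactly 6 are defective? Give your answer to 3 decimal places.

0.001

X ~ Binomial(10, 0.118). Want P(X=6 | X≥2) = P(X=6) / P(X≥2).
P(X=6) = C(10,6)·0.118^6·0.882^4 = 0.00034
P(X≥2) = 1 − 0.28490 − 0.38115 = 0.33395
Ratio = 0.00034 / 0.33395 = 0.00103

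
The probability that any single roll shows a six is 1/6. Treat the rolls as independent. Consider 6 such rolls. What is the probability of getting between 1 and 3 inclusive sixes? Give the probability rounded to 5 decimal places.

0.65640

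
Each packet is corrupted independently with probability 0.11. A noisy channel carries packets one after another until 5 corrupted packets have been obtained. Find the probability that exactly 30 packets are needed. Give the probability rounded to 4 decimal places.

Y = trial on which the fifth success occurs; negative binomial, r=5, p=0.11.
P(Y=30) = C(29,4) · p^5 · (1−p)^25
= 23751 · 1.6105e-05 · 0.054294 = 0.020768

0.0208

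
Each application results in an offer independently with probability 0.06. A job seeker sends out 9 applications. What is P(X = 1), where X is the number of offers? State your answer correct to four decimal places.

X ~ Binomial(n=9, p=0.06).
P(X=1) = C(9,1) · p^1 · (1−p)^8
= 9 · 0.06 · 0.60957 = 0.329167

0.3292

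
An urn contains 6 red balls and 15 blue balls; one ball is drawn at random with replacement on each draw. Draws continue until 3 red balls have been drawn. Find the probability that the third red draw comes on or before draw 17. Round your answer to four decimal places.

0.9031

Finishing within 17 draws ⇔ at least 3 successes in the first 17. With X ~ Binomial(17, 0.285714), P(Y ≤ 17) = 1 − P(X ≤ 2).
  k=0: C(17,0)·0.285714^0·0.714286^17 = 0.003280
  k=1: C(17,1)·0.285714^1·0.714286^16 = 0.022301
  k=2: C(17,2)·0.285714^2·0.714286^15 = 0.071365
1 − 0.096946 = 0.903054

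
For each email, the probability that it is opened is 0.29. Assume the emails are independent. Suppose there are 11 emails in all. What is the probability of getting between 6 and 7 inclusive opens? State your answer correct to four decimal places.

0.0640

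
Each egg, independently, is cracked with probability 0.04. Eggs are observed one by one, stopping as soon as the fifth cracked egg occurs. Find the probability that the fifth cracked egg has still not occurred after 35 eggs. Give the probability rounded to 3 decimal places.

Needing more than 35 eggs ⇔ fewer than 5 successes in the first 35. With X ~ Binomial(35, 0.04), P(Y > 35) = P(X ≤ 4).
  k=0: C(35,0)·0.04^0·0.96^35 = 0.23960
  k=1: C(35,1)·0.04^1·0.96^34 = 0.34942
  k=2: C(35,2)·0.04^2·0.96^33 = 0.24751
  k=3: C(35,3)·0.04^3·0.96^32 = 0.11344
  k=4: C(35,4)·0.04^4·0.96^31 = 0.03781
P(X ≤ 4) = 0.98779

0.988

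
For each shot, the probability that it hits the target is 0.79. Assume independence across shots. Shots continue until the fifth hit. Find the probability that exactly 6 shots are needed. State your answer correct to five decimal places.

Y = trial on which the fifth success occurs; negative binomial, r=5, p=0.79.
P(Y=6) = C(5,4) · p^5 · (1−p)^1
= 5 · 0.30771 · 0.21 = 0.3230909

0.32309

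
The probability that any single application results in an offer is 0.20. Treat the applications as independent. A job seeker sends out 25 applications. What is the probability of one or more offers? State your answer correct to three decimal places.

P(at least one) = 1 − P(none) = 1 − (1 − 0.20)^25
= 1 − 0.00378 = 0.99622

0.996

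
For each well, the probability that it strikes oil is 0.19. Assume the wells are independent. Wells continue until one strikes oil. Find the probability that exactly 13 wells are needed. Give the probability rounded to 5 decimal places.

Geometric (trials to first success), p = 0.19.
P(Y = 13) = (1−p)^12 · p = 0.079766 · 0.19 = 0.0151556

0.01516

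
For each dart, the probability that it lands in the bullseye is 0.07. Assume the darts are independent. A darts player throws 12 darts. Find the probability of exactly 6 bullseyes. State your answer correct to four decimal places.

0.0001

X ~ Binomial(n=12, p=0.07).
P(X=6) = C(12,6) · p^6 · (1−p)^6
= 924 · 1.1765e-07 · 0.64699 = 0.000070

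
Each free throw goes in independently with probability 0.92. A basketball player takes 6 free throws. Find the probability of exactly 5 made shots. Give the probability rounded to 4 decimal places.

0.3164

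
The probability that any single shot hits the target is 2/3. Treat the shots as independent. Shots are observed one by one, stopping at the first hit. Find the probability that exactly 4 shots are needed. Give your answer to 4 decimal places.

0.0247

Geometric (trials to first success), p = 0.666667.
P(Y = 4) = (1−p)^3 · p = 0.037037 · 0.666667 = 0.024691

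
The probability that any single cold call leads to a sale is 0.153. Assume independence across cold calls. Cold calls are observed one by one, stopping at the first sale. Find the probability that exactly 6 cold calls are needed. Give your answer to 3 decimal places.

0.067

Geometric (trials to first success), p = 0.153.
P(Y = 6) = (1−p)^5 · p = 0.43593 · 0.153 = 0.06670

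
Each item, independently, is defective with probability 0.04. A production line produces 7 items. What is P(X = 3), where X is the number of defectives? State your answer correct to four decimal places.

X ~ Binomial(n=7, p=0.04).
P(X=3) = C(7,3) · p^3 · (1−p)^4
= 35 · 6.4e-05 · 0.84935 = 0.001903

0.0019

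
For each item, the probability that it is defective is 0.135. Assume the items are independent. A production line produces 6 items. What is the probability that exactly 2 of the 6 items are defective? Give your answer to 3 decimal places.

X ~ Binomial(n=6, p=0.135).
P(X=2) = C(6,2) · p^2 · (1−p)^4
= 15 · 0.018225 · 0.55984 = 0.15305

0.153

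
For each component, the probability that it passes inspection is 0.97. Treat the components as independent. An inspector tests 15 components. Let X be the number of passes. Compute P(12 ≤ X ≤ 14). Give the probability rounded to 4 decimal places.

0.3659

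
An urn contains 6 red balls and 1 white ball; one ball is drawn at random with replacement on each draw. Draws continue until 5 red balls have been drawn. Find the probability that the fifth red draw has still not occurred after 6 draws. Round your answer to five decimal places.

0.20686

Needing more than 6 draws ⇔ fewer than 5 successes in the first 6. With X ~ Binomial(6, 0.857143), P(Y > 6) = P(X ≤ 4).
  k=0: C(6,0)·0.857143^0·0.142857^6 = 0.0000085
  k=1: C(6,1)·0.857143^1·0.142857^5 = 0.0003060
  k=2: C(6,2)·0.857143^2·0.142857^4 = 0.0045899
  k=3: C(6,3)·0.857143^3·0.142857^3 = 0.0367194
  k=4: C(6,4)·0.857143^4·0.142857^2 = 0.1652373
P(X ≤ 4) = 0.2068611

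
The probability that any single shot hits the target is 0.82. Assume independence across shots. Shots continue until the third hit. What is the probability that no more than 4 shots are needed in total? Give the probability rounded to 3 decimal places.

Finishing within 4 shots ⇔ at least 3 successes in the first 4. With X ~ Binomial(4, 0.82), P(Y ≤ 4) = 1 − P(X ≤ 2).
  k=0: C(4,0)·0.82^0·0.18^4 = 0.00105
  k=1: C(4,1)·0.82^1·0.18^3 = 0.01913
  k=2: C(4,2)·0.82^2·0.18^2 = 0.13071
1 − 0.15089 = 0.84911

0.849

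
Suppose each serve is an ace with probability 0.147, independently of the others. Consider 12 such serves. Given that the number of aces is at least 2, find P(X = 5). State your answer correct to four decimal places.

0.0328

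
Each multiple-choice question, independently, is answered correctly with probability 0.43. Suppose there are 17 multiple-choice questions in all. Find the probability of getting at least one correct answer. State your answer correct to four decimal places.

0.9999

P(at least one) = 1 − P(none) = 1 − (1 − 0.43)^17
= 1 − 0.000071 = 0.999929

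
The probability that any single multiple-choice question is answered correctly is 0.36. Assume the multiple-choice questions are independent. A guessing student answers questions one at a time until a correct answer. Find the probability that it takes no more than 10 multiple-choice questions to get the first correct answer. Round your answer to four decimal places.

0.9885

Y = number of multiple-choice questions to the first success; geometric, p = 0.36.
P(Y ≤ 10) = 1 − (1−p)^10 = 1 − 0.011529 = 0.988471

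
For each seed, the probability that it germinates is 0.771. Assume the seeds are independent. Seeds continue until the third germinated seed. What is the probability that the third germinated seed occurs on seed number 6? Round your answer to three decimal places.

Y = trial on which the third success occurs; negative binomial, r=3, p=0.771.
P(Y=6) = C(5,2) · p^3 · (1−p)^3
= 10 · 0.45831 · 0.012009 = 0.05504

0.055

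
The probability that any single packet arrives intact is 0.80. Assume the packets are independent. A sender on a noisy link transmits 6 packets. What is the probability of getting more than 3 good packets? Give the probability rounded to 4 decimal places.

0.9011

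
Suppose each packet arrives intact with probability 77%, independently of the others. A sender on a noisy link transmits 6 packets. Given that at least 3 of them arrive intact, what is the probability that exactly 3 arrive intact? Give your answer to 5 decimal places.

X ~ Binomial(6, 0.77). Want P(X=3 | X≥3) = P(X=3) / P(X≥3).
P(X=3) = C(6,3)·0.77^3·0.23^3 = 0.1110927
P(X≥3) = 1 − 0.0001480 − 0.0029736 − 0.0248877 = 0.9719907
Ratio = 0.1110927 / 0.9719907 = 0.1142940

0.11429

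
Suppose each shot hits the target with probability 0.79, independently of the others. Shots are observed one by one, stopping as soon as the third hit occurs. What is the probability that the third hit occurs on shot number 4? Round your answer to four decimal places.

Y = trial on which the third success occurs; negative binomial, r=3, p=0.79.
P(Y=4) = C(3,2) · p^3 · (1−p)^1
= 3 · 0.49304 · 0.21 = 0.310615

0.3106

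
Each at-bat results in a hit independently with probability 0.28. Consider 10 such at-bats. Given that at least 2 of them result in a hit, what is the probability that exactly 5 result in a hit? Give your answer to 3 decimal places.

0.103

X ~ Binomial(10, 0.28). Want P(X=5 | X≥2) = P(X=5) / P(X≥2).
P(X=5) = C(10,5)·0.28^5·0.72^5 = 0.08392
P(X≥2) = 1 − 0.03744 − 0.14560 = 0.81696
Ratio = 0.08392 / 0.81696 = 0.10272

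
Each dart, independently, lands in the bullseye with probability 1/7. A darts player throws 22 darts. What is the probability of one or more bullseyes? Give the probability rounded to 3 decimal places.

0.966

P(at least one) = 1 − P(none) = 1 − (1 − 0.142857)^22
= 1 − 0.03366 = 0.96634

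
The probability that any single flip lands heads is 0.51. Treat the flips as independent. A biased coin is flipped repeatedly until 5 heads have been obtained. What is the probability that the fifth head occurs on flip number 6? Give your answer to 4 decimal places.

0.0845

Y = trial on which the fifth success occurs; negative binomial, r=5, p=0.51.
P(Y=6) = C(5,4) · p^5 · (1−p)^1
= 5 · 0.034503 · 0.49 = 0.084531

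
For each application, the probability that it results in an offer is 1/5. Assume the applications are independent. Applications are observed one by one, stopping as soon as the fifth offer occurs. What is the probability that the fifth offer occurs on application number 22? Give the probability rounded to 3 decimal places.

0.043

Y = trial on which the fifth success occurs; negative binomial, r=5, p=0.20.
P(Y=22) = C(21,4) · p^5 · (1−p)^17
= 5985 · 0.00032 · 0.022518 = 0.04313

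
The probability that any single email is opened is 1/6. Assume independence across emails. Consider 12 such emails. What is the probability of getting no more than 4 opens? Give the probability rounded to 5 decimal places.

0.96365

X ~ Binomial(12, 0.166667); P(X ≤ 4) = Σ C(12,k) p^k (1−p)^(12−k) over k:
  k=0: C(12,0)·0.166667^0·0.833333^12 = 0.1121567
  k=1: C(12,1)·0.166667^1·0.833333^11 = 0.2691760
  k=2: C(12,2)·0.166667^2·0.833333^10 = 0.2960936
  k=3: C(12,3)·0.166667^3·0.833333^9 = 0.1973957
  k=4: C(12,4)·0.166667^4·0.833333^8 = 0.0888281
Total = 0.9636500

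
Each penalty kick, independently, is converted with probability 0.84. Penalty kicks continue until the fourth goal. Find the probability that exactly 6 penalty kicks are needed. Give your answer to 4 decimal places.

0.1275

Y = trial on which the fourth success occurs; negative binomial, r=4, p=0.84.
P(Y=6) = C(5,3) · p^4 · (1−p)^2
= 10 · 0.49787 · 0.0256 = 0.127455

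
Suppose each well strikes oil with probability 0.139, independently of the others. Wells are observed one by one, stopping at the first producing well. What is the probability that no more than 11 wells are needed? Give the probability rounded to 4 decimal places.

Y = number of wells to the first success; geometric, p = 0.139.
P(Y ≤ 11) = 1 − (1−p)^11 = 1 − 0.192768 = 0.807232

0.8072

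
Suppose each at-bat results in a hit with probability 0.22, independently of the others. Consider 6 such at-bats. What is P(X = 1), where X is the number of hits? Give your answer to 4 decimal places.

X ~ Binomial(n=6, p=0.22).
P(X=1) = C(6,1) · p^1 · (1−p)^5
= 6 · 0.22 · 0.28872 = 0.381107

0.3811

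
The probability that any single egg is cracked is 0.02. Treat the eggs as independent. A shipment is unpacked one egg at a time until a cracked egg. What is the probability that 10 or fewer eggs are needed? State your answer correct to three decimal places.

0.183

Y = number of eggs to the first success; geometric, p = 0.02.
P(Y ≤ 10) = 1 − (1−p)^10 = 1 − 0.81707 = 0.18293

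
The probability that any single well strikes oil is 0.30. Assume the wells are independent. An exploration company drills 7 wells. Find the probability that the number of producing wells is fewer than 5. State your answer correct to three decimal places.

0.971

X ~ Binomial(7, 0.30); P(X ≤ 4) = Σ C(7,k) p^k (1−p)^(7−k) over k:
  k=0: C(7,0)·0.30^0·0.70^7 = 0.08235
  k=1: C(7,1)·0.30^1·0.70^6 = 0.24706
  k=2: C(7,2)·0.30^2·0.70^5 = 0.31765
  k=3: C(7,3)·0.30^3·0.70^4 = 0.22689
  k=4: C(7,4)·0.30^4·0.70^3 = 0.09724
Total = 0.97120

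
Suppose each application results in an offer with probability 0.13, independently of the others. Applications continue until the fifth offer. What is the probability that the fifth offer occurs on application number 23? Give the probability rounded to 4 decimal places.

0.0221

Y = trial on which the fifth success occurs; negative binomial, r=5, p=0.13.
P(Y=23) = C(22,4) · p^5 · (1−p)^18
= 7315 · 3.7129e-05 · 0.081535 = 0.022145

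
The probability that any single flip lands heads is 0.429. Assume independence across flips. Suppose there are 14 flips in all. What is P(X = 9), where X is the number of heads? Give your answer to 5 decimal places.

X ~ Binomial(n=14, p=0.429).
P(X=9) = C(14,9) · p^9 · (1−p)^5
= 2002 · 0.00049217 · 0.060699 = 0.0598081

0.05981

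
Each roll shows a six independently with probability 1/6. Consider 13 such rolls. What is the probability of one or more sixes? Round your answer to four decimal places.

P(at least one) = 1 − P(none) = 1 − (1 − 0.166667)^13
= 1 − 0.093464 = 0.906536

0.9065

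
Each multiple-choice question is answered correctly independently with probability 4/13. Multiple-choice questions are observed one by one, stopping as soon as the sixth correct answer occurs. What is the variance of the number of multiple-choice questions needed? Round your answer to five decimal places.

Y = total multiple-choice questions until the sixth success; negative binomial with r=6, p=0.307692.
Var(Y) = r(1−p)/p² = 6·0.692308 / 0.307692² = 43.8750000

43.87500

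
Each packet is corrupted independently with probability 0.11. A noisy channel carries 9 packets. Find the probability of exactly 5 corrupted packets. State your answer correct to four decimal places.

X ~ Binomial(n=9, p=0.11).
P(X=5) = C(9,5) · p^5 · (1−p)^4
= 126 · 1.6105e-05 · 0.62742 = 0.001273

0.0013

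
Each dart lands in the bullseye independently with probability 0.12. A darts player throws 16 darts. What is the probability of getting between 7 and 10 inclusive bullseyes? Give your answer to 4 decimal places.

0.0015

X ~ Binomial(16, 0.12); P(7 ≤ X ≤ 10) = Σ C(16,k) p^k (1−p)^(16−k) over k:
  k=7: C(16,7)·0.12^7·0.88^9 = 0.001297
  k=8: C(16,8)·0.12^8·0.88^8 = 0.000199
  k=9: C(16,9)·0.12^9·0.88^7 = 0.000024
  k=10: C(16,10)·0.12^10·0.88^6 = 0.000002
Total = 0.001523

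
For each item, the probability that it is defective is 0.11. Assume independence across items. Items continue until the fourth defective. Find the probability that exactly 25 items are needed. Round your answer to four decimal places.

0.0256

Y = trial on which the fourth success occurs; negative binomial, r=4, p=0.11.
P(Y=25) = C(24,3) · p^4 · (1−p)^21
= 2024 · 0.00014641 · 0.086535 = 0.025643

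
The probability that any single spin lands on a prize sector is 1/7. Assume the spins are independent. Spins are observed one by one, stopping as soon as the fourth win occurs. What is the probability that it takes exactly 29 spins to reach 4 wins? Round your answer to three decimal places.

Y = trial on which the fourth success occurs; negative binomial, r=4, p=0.142857.
P(Y=29) = C(28,3) · p^4 · (1−p)^25
= 3276 · 0.00041649 · 0.0212 = 0.02893

0.029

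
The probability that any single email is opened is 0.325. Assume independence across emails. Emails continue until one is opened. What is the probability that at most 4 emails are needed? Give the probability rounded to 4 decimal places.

0.7924

Y = number of emails to the first success; geometric, p = 0.325.
P(Y ≤ 4) = 1 − (1−p)^4 = 1 − 0.207594 = 0.792406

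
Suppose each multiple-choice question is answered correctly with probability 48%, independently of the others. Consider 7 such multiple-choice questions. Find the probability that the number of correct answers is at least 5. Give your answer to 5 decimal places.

0.19508

X ~ Binomial(7, 0.48); P(X ≥ 5) = Σ C(7,k) p^k (1−p)^(7−k) over k:
  k=5: C(7,5)·0.48^5·0.52^2 = 0.1446879
  k=6: C(7,6)·0.48^6·0.52^1 = 0.0445193
  k=7: C(7,7)·0.48^7·0.52^0 = 0.0058707
Total = 0.1950779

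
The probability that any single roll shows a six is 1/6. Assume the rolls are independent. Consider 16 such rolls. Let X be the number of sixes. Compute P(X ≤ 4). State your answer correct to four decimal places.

X ~ Binomial(16, 0.166667); P(X ≤ 4) = Σ C(16,k) p^k (1−p)^(16−k) over k:
  k=0: C(16,0)·0.166667^0·0.833333^16 = 0.054088
  k=1: C(16,1)·0.166667^1·0.833333^15 = 0.173081
  k=2: C(16,2)·0.166667^2·0.833333^14 = 0.259622
  k=3: C(16,3)·0.166667^3·0.833333^13 = 0.242314
  k=4: C(16,4)·0.166667^4·0.833333^12 = 0.157504
Total = 0.886609

0.8866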